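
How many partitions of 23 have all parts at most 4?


Using the generating function (1-x)^(-1)(1-x^2)^(-1)...(1-x^4)^(-1),
the coefficient of x^23 counts these restricted partitions.
Result = 150

150


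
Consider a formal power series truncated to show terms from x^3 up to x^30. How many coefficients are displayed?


From x^3 to x^30 inclusive, the count is 30 - 3 + 1 = 28.

28


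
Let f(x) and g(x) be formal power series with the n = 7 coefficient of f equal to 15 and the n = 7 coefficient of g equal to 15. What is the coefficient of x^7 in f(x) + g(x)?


Addition of formal power series is termwise.
The coefficient of x^7 in f + g = 15 + 15
= 30

30


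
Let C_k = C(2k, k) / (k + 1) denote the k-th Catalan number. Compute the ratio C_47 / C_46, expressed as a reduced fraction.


Using C_k = (2k)! / (k! (k+1)!), the ratio C_{k+1}/C_k simplifies to
C_{k+1}/C_k = [(2k+2)! / ((k+1)! (k+2)!)] * [k! (k+1)! / (2k)!]
 = (2k+2)(2k+1) / ((k+1)(k+2)) = 2(2k+1) / (k+2).
For k = 46: 2(2*46 + 1) / (46 + 2) = 186/48 = 31/8.

31/8


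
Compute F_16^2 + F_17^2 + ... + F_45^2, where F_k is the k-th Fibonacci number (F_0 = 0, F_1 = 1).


There is a standard identity sum_{k=0}^{N} F_k^2 = F_N * F_{N+1} (proved inductively from the telescoping relation F_k^2 = F_k F_{k+1} - F_{k-1} F_k). Then
sum_{k=16}^{45} F_k^2 = F_45 F_46 - F_15 F_16.
Computing: F_45 = 1134903170, F_46 = 1836311903, F_15 = 610, F_16 = 987.
Sum = 1134903170 * 1836311903 - 610 * 987 = 2084036199822830440.

2084036199822830440


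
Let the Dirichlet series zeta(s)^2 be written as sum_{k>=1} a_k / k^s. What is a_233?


The Dirichlet convolution of the constant function 1 with itself gives (1 * 1)(k) = sum_{d | k} 1 = d(k), the number of positive divisors of k.
Since zeta(s) = sum_{k>=1} 1/k^s, we have zeta(s)^2 = sum_{k>=1} d(k)/k^s, so a_k = d(k).
For k = 233: the divisors are 1, 233.
Count = 2.

2


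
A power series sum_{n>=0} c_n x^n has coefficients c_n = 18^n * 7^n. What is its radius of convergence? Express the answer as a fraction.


By the root test (Cauchy-Hadamard), the radius is R = 1 / limsup_n |c_n|^(1/n).
Here |c_n|^(1/n) = (18^n * 7^n)^(1/n) = 18 * 7 = 126 for all n.
So R = 1/126 = 1/126.

1/126


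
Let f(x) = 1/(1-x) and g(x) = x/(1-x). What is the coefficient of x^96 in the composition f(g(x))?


First simplify the composition: f(g(x)) = 1/(1 - x/(1-x)) = (1-x)/((1-x) - x) = (1-x)/(1-2x).
Now extract the coefficient. Write (1-x)/(1-2x) = 1/(1-2x) - x/(1-2x).
The coefficient of x^n in 1/(1-2x) is 2^n, and in x/(1-2x) is 2^(n-1) (for n >= 1).
So the coefficient of x^96 is 2^96 - 2^95 = 79228162514264337593543950336 - 39614081257132168796771975168 = 39614081257132168796771975168.

39614081257132168796771975168


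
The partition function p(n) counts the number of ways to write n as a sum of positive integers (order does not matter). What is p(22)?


Using the generating function prod_{k>=1} 1/(1-x^k), we compute p(22).
By dynamic programming over parts 1 through 22:
p(22) = 1002

1002


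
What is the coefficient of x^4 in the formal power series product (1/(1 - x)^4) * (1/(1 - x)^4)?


Combine the factors: (1/(1 - x)^4) * (1/(1 - x)^4) = 1/(1 - x)^8.
Then use 1/(1 - x)^r = sum_{k>=0} C(k + r - 1, r - 1) x^k with r = 8 and k = 4:
C(11, 7) = 330.

330


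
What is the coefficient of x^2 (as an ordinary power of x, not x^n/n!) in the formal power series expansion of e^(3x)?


The exponential series is e^y = sum_{k>=0} y^k / k!. Substituting y = 3x gives
e^(3x) = sum_{k>=0} 3^k x^k / k!.
So the coefficient of x^n is a^n/n! with a = 3, n = 2:
3^2 / 2! = 9/2 = 9/2

9/2


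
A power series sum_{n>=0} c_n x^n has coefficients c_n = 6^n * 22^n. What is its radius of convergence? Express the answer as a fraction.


By the root test (Cauchy-Hadamard), the radius is R = 1 / limsup_n |c_n|^(1/n).
Here |c_n|^(1/n) = (6^n * 22^n)^(1/n) = 6 * 22 = 132 for all n.
So R = 1/132 = 1/132.

1/132


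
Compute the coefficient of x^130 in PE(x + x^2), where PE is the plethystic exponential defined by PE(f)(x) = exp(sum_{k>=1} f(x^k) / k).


With f(x) = x + x^2, the exponent is sum_{k>=1} (x^k + x^(2k)) / k = -ln(1 - x) - ln(1 - x^2). Exponentiating:
PE(x + x^2) = 1 / ((1 - x)(1 - x^2)).
This is the generating function for partitions of n into parts of size 1 or 2. The number of 2's can be any j in 0..65, and the rest are 1's, so
[x^130] = floor(130/2) + 1 = 66.

66


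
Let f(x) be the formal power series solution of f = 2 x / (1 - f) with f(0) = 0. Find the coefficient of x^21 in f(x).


Apply Lagrange inversion: f = 2 x * phi(f) with phi(t) = 1/(1 - t), so
[x^n] f = 2^n * (1/n) [t^(n-1)] phi(t)^n = 2^n * (1/n) [t^(n-1)] (1 - t)^(-n) = 2^n * (1/n) C(2n - 2, n - 1) = 2^n * C_{n-1}.
For n = 21: C_20 = C(40, 20) / 21 = 137846528820/21 = 6564120420.
With the 2^21 = 2097152 factor, the coefficient is 2097152 * 6564120420 = 13765958267043840.

13765958267043840


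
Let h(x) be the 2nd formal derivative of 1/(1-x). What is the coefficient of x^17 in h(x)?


Differentiating 2 times: d^2/dx^2 [1/(1-x)] = 2!/(1-x)^3.
The expansion 1/(1-x)^3 = sum_{k>=0} C(k+2, 2) x^k, so the coefficient of x^n in 2!/(1-x)^3 is 2! * C(n+2, 2).
For n = 17: 2 * C(19, 2) = 2 * 171 = 342

342


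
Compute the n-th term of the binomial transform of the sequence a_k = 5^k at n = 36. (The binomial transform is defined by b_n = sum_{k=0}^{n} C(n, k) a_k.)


With a_k = 5^k, b_n = sum_{k=0}^{n} C(n, k) 5^k = (1 + 5)^n by the binomial theorem.
For n = 36: (1 + 5)^36 = 6^36 = 10314424798490535546171949056.

10314424798490535546171949056


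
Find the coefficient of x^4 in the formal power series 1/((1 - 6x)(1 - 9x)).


By partial fractions or Cauchy convolution:
The coefficient equals sum_{k=0}^{4} 6^k * 9^(4-k).
= 17091

17091


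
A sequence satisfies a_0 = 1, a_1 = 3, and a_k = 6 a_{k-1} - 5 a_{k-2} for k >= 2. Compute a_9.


The characteristic equation is t^2 - 6 t + 5 = 0, with roots r_1 = 5 and r_2 = 1 (so c_1 = r_1 + r_2, c_2 = -r_1 r_2 as required).
One can use the closed form a_n = A r_1^n + B r_2^n, but direct iteration is more reliable:
a_0 = 1, a_1 = 3, a_2 = 13, a_3 = 63, a_4 = 313, a_5 = 1563, a_6 = 7813, a_7 = 39063, a_8 = 195313, a_9 = 976563.
So a_9 = 976563.

976563


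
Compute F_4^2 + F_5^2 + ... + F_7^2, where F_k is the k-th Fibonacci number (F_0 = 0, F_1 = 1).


There is a standard identity sum_{k=0}^{N} F_k^2 = F_N * F_{N+1} (proved inductively from the telescoping relation F_k^2 = F_k F_{k+1} - F_{k-1} F_k). Then
sum_{k=4}^{7} F_k^2 = F_7 F_8 - F_3 F_4.
Computing: F_7 = 13, F_8 = 21, F_3 = 2, F_4 = 3.
Sum = 13 * 21 - 2 * 3 = 267.

267


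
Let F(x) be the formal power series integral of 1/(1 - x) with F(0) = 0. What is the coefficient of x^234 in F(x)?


1/(1 - x) = sum_{k>=0} x^k. Integrating termwise and using F(0) = 0 gives
F(x) = sum_{k>=0} x^(k+1) / (k+1) = sum_{m>=1} x^m / m = -ln(1 - x).
So the coefficient of x^234 is 1/234 = 1/234.

1/234


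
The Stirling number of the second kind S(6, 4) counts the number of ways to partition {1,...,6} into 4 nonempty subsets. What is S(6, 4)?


Using the explicit formula S(n,k) = (1/k!) sum_{j=0}^{k} (-1)^(k-j) C(k,j) j^n:
S(6, 4) = 65
Equivalently, S(n,k) is n! times the coefficient of x^n in the EGF (e^x - 1)^k / k!.

65


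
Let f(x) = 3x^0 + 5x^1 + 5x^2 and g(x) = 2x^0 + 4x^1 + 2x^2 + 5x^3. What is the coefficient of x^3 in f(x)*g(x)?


Cauchy product at x^3:
3*5 + 5*2 + 5*4
= 45

45


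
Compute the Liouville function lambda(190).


The Liouville function is lambda(k) = (-1)^Omega(k), where Omega(k) counts the prime factors of k with multiplicity.
Factoring: 190 = 2 * 5 * 19, so Omega(190) = 3.
lambda(190) = (-1)^3 = -1.

-1


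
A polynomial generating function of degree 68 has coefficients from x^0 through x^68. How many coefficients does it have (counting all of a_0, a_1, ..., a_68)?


A polynomial of degree 68 takes the form a_0 + a_1 x + ... + a_68 x^68.
The number of coefficients is 68 + 1 = 69.

69


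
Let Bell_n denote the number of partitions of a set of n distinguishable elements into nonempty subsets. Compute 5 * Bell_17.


Bell_17 can be computed from the Bell triangle or from Dobinski's identity Bell_n = (1/e) * sum_{k>=0} k^n / k!.
Computing Bell_17 = 82864869804.
Then 5 * 82864869804 = 414324349020.

414324349020


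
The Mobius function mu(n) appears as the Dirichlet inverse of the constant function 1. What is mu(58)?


58 = 2 * 29 (all distinct primes).
mu(58) = (-1)^2 = 1

1


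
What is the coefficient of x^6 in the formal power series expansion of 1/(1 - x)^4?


The negative binomial / multiset identity is
1/(1 - x)^r = sum_{k>=0} C(k + r - 1, r - 1) x^k.
Here r = 4 and k = 6, so the coefficient is
C(6 + 3, 3) = C(9, 3)
= 84

84


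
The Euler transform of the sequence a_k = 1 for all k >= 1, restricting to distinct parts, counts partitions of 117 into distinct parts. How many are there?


Partitions of 117 into distinct parts can be computed via generating function.
Product (1+x)(1+x^2)(1+x^3)...
The coefficient of x^117 = 1741521

1741521


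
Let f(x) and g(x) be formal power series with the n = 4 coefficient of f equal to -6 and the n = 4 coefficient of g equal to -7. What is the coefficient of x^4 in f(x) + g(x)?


Addition of formal power series is termwise.
The coefficient of x^4 in f + g = -6 + -7
= -13

-13


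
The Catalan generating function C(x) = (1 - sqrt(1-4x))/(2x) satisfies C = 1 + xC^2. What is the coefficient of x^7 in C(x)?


Substituting x -> x scales the n-th coefficient by 1, so [x^7] C(x) = C_7.
C_7 = C(2*7, 7)/(8) = 3432/8 = 429.
= 429.

429


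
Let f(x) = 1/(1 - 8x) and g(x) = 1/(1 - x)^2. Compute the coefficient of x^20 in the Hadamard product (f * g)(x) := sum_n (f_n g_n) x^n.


f has coefficients f_k = 8^k. For g = 1/(1 - x)^2 the coefficient is g_k = C(k + 1, 1) = k + 1. The Hadamard coefficient is (f * g)_k = 8^k * (k + 1).
For k = 20: 8^20 * 21 = 1152921504606846976 * 21 = 24211351596743786496.

24211351596743786496


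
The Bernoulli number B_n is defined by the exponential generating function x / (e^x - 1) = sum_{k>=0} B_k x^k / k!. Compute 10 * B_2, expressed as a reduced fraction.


Bernoulli numbers can also be computed recursively via B_0 = 1 and sum_{j=0}^{m} C(m+1, j) B_j = 0 for m >= 1. Odd-index Bernoulli numbers vanish for k >= 3.
Computing B_2 = 1/6, so 10 * B_2 = 10 * 1/6 = 5/3.

5/3


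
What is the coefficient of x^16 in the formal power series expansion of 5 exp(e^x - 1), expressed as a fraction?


exp(e^x - 1) is the exponential generating function for the Bell numbers Bell_k: exp(e^x - 1) = sum_{k>=0} Bell_k x^k / k!.
So the coefficient of x^16 in 5 exp(e^x - 1) is 5 Bell_16 / 16!.
Computing: Bell_16 = 10480142147 and 16! = 20922789888000, giving
5 * 10480142147/20922789888000 = 10480142147/4184557977600.

10480142147/4184557977600


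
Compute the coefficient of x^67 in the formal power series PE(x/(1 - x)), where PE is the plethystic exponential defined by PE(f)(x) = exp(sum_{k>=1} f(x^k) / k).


For f(x) = x/(1 - x) we have
sum_{k>=1} f(x^k) / k = sum_{k>=1} (1/k) * x^k / (1 - x^k) = sum_{k, m >= 1} x^(k m) / k,
which after exponentiating simplifies to
PE(x/(1 - x)) = prod_{k>=1} 1 / (1 - x^k).
This is the generating function for the partition function p(n), so the coefficient of x^67 is p(67).
Computing p(67) by dynamic programming over parts 1, 2, ..., 67: p(67) = 2679689.

2679689


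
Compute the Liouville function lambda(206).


The Liouville function is lambda(k) = (-1)^Omega(k), where Omega(k) counts the prime factors of k with multiplicity.
Factoring: 206 = 2 * 103, so Omega(206) = 2.
lambda(206) = (-1)^2 = 1.

1


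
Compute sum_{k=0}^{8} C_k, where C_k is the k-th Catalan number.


C_0 through C_8: 1, 1, 2, 5, 14, 42, 132, 429, 1430
Sum = 1 + 1 + 2 + 5 + 14 + 42 + 132 + 429 + 1430
= 2056

2056


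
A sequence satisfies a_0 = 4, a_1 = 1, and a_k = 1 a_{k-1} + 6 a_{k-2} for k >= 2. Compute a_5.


The characteristic equation is t^2 - 1 t - 6 = 0, with roots r_1 = 3 and r_2 = -2 (so c_1 = r_1 + r_2, c_2 = -r_1 r_2 as required).
One can use the closed form a_n = A r_1^n + B r_2^n, but direct iteration is more reliable:
a_0 = 4, a_1 = 1, a_2 = 25, a_3 = 31, a_4 = 181, a_5 = 367.
So a_5 = 367.

367


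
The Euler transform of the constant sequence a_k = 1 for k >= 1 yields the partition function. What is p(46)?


The Euler transform converts the sequence a_k = 1 into the number of integer partitions.
Using the recurrence or dynamic programming:
p(46) = 105558

105558


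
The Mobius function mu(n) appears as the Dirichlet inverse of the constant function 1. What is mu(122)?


122 = 2 * 61 (all distinct primes).
mu(122) = (-1)^2 = 1

1


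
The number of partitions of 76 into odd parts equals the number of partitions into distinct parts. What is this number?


Computing partitions of 76 into odd parts (1, 3, 5, ...):
Using the generating function prod_{k>=0} 1/(1-x^(2k+1)),
the count is 53250

53250


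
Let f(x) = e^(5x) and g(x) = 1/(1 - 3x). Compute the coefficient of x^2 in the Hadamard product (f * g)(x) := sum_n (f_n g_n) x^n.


Expanding: f_k = 5^k/k! (from e^(5x)) and g_k = 3^k (from 1/(1 - 3x)). So the Hadamard coefficient (f * g)_k = 5^k 3^k / k! = (15)^k / k!.
For k = 2: 15^2/2! = 225/2 = 225/2.

225/2


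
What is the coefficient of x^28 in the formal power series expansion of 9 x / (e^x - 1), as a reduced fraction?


The exponential generating function for Bernoulli numbers is
x / (e^x - 1) = sum_{k>=0} B_k x^k / k!.
So the coefficient of x^28 in 9 x / (e^x - 1) is 9 B_28 / 28!.
Computing: B_28 = -23749461029/870, 28! = 304888344611713860501504000000, giving
9 * -23749461029/870 / 304888344611713860501504000000 = -3392780147/4210362854161762835496960000000.

-3392780147/4210362854161762835496960000000


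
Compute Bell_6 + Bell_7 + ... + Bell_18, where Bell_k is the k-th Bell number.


Recall Bell_k counts set partitions of a k-set (with Bell_0 = 1 by convention).
Bell_6 through Bell_18: 203, 877, 4140, 21147, 115975, 678570, 4213597, 27644437, 190899322, 1382958545, 10480142147, 82864869804, 682076806159
Sum = 203 + 877 + 4140 + 21147 + 115975 + 678570 + 4213597 + 27644437 + 190899322 + 1382958545 + 10480142147 + 82864869804 + 682076806159 = 777028354923.

777028354923


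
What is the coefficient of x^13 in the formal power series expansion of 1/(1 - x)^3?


The expansion 1/(1 - x)^r = sum_{k>=0} C(k + r - 1, r - 1) x^k follows from the multiset / negative-binomial theorem (or from repeated differentiation of the geometric series).
For r = 3 and k = 13:
C(15, 2) = 1307674368000 / (2 * 6227020800) = 105.

105


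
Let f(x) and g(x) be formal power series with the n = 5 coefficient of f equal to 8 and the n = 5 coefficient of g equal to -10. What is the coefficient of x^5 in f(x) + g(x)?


Addition of formal power series is termwise.
The coefficient of x^5 in f + g = 8 + -10
= -2

-2


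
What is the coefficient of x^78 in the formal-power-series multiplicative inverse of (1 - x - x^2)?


Let the inverse be f(x) = sum_{k>=0} a_k x^k. From f(x) * (1 - x - x^2) = 1 and matching coefficients:
 x^0: a_0 = 1.
 x^1: a_1 - a_0 = 0, so a_1 = 1.
 x^k (k >= 2): a_k - a_{k-1} - a_{k-2} = 0, i.e. a_k = a_{k-1} + a_{k-2}.
This is the Fibonacci-type recurrence shifted so that a_0 = a_1 = 1.
Iterating: a_0=1, a_1=1, a_2=2, a_3=3, a_4=5, a_5=8, a_6=13, a_7=21, a_8=34, a_9=55, ...
a_78 = 14472334024676221.

14472334024676221


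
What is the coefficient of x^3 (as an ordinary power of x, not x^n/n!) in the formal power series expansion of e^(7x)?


The exponential series is e^y = sum_{k>=0} y^k / k!. Substituting y = 7x gives
e^(7x) = sum_{k>=0} 7^k x^k / k!.
So the coefficient of x^n is a^n/n! with a = 7, n = 3:
7^3 / 3! = 343/6 = 343/6

343/6


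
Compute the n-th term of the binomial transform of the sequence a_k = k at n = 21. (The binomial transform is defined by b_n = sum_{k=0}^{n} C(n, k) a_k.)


With a_k = k, b_n = sum_{k=0}^{n} C(n, k) k. Using k * C(n, k) = n * C(n-1, k-1) gives b_n = n * sum_{k>=1} C(n-1, k-1) = n * 2^(n-1).
For n = 21: 21 * 2^20 = 21 * 1048576 = 22020096.

22020096


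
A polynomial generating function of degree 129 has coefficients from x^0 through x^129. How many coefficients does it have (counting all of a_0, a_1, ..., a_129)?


A polynomial of degree 129 takes the form a_0 + a_1 x + ... + a_129 x^129.
The number of coefficients is 129 + 1 = 130.

130


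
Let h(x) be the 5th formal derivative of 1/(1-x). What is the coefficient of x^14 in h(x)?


Differentiating 5 times: d^5/dx^5 [1/(1-x)] = 5!/(1-x)^6.
The expansion 1/(1-x)^6 = sum_{k>=0} C(k+5, 5) x^k, so the coefficient of x^n in 5!/(1-x)^6 is 5! * C(n+5, 5).
For n = 14: 120 * C(19, 5) = 120 * 11628 = 1395360

1395360


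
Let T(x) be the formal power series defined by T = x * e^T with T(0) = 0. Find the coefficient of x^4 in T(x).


Apply the Lagrange inversion formula: if T = x * phi(T) with phi(t) = e^t, then
[x^n] T = (1/n) [t^(n-1)] phi(t)^n = (1/n) [t^(n-1)] e^(n t) = (1/n) * n^(n-1) / (n-1)! = n^(n-1) / n!.
When c = 1 this is the Cayley count of rooted labeled trees on n vertices, divided by n!.
For n = 4: 4^3 / 4! = 64/24 = 8/3.

8/3


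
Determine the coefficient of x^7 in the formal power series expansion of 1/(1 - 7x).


The geometric series identity gives 1/(1 - c x) = sum_{k>=0} c^k x^k, so the coefficient of x^k is c^k.
Here c = 7 and k = 7.
Computing: 7^7 = 823543

823543


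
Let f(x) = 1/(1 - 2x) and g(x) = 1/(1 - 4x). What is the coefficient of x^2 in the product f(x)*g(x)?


The coefficient of x^n in f*g is the Cauchy product: sum_{k=0}^{n} a^k * b^(n-k).
With a=2, b=4, n=2:
sum_{k=0}^{2} 2^k * 4^(2-k)
= 28

28


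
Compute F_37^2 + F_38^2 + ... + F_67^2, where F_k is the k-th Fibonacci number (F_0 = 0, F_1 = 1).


There is a standard identity sum_{k=0}^{N} F_k^2 = F_N * F_{N+1} (proved inductively from the telescoping relation F_k^2 = F_k F_{k+1} - F_{k-1} F_k). Then
sum_{k=37}^{67} F_k^2 = F_67 F_68 - F_36 F_37.
Computing: F_67 = 44945570212853, F_68 = 72723460248141, F_36 = 14930352, F_37 = 24157817.
Sum = 44945570212853 * 72723460248141 - 14930352 * 24157817 = 3268597388704084684856194689.

3268597388704084684856194689


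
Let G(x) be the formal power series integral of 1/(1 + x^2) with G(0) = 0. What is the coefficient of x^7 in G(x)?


1/(1 + x^2) = sum_{j>=0} (-1)^j x^(2j). Integrating termwise with G(0) = 0:
G(x) = sum_{j>=0} (-1)^j x^(2j+1) / (2j+1) = arctan(x).
Only odd powers are nonzero. For x^7 write 7 = 2*3 + 1, giving
(-1)^3 / 7 = -1/7 = -1/7.

-1/7


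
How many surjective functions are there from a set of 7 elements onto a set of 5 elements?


By inclusion-exclusion on which target elements are missed, the number of surjections from an n-set onto a k-set is
surj(n, k) = sum_{j=0}^{k} (-1)^j C(k, j) (k - j)^n.
Equivalently surj(n, k) = k! * S(n, k), where S(n, k) is the Stirling number of the second kind.
For n = 7, k = 5:
S(7, 5) = 140, so
surj = 5! * 140 = 120 * 140 = 16800.

16800


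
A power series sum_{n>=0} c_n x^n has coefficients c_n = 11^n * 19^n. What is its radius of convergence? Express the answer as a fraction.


By the root test (Cauchy-Hadamard), the radius is R = 1 / limsup_n |c_n|^(1/n).
Here |c_n|^(1/n) = (11^n * 19^n)^(1/n) = 11 * 19 = 209 for all n.
So R = 1/209 = 1/209.

1/209


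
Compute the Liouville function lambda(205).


The Liouville function is lambda(k) = (-1)^Omega(k), where Omega(k) counts the prime factors of k with multiplicity.
Factoring: 205 = 5 * 41, so Omega(205) = 2.
lambda(205) = (-1)^2 = 1.

1


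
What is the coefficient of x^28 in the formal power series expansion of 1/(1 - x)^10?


The negative binomial / multiset identity is
1/(1 - x)^r = sum_{k>=0} C(k + r - 1, r - 1) x^k.
Here r = 10 and k = 28, so the coefficient is
C(28 + 9, 9) = C(37, 9)
= 124403620

124403620


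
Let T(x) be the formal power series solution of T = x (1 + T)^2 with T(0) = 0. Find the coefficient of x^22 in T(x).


Apply the Lagrange inversion formula: if T = x * phi(T) with phi(t) = (1 + t)^2, then [x^n] T = (1/n) [t^(n-1)] phi(t)^n = (1/n) [t^(n-1)] (1 + t)^(2n) = (1/n) C(2n, n-1).
Using the identity C(2n, n-1) = C(2n, n) * n / (n+1), the unscaled factor equals C(2n, n) / (n+1) = C_n, the n-th Catalan number.
For n = 22: C_22 = C(44, 22) / 23 = 2104098963720/23 = 91482563640 = 91482563640.

91482563640


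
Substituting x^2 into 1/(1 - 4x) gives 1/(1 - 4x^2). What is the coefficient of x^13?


Since 1/(1 - 4x^2) only has even powers of x,
the coefficient of x^13 (odd) is 0.

0


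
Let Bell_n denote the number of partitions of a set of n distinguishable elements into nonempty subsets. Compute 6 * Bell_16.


Bell_16 can be computed from the Bell triangle or from Dobinski's identity Bell_n = (1/e) * sum_{k>=0} k^n / k!.
Computing Bell_16 = 10480142147.
Then 6 * 10480142147 = 62880852882.

62880852882


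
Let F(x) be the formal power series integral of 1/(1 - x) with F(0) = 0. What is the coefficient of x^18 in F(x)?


1/(1 - x) = sum_{k>=0} x^k. Integrating termwise and using F(0) = 0 gives
F(x) = sum_{k>=0} x^(k+1) / (k+1) = sum_{m>=1} x^m / m = -ln(1 - x).
So the coefficient of x^18 is 1/18 = 1/18.

1/18


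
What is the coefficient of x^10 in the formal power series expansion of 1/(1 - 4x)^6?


The general identity 1/(1 - c x)^r = sum_{k>=0} c^k C(k + r - 1, r - 1) x^k follows by substituting y = c x into 1/(1 - y)^r = sum_{k>=0} C(k + r - 1, r - 1) y^k.
For c = 4, r = 6, k = 10:
4^10 * C(15, 5) = 1048576 * 3003 = 3148873728.

3148873728


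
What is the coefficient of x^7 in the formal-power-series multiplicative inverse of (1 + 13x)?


The inverse is 1/(1 + 13x). Apply the geometric identity 1/(1 - y) = sum_{k>=0} y^k with y = -13x:
1/(1 + 13x) = sum_{k>=0} (-13)^k x^k.
So the coefficient of x^7 is (-13)^7 = -62748517.

-62748517


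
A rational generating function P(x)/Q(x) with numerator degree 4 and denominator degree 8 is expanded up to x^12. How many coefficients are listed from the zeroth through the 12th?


Expanding up to x^12 gives the coefficients for x^0, x^1, ..., x^12.
That is 12 + 1 = 13 coefficients in total.

13


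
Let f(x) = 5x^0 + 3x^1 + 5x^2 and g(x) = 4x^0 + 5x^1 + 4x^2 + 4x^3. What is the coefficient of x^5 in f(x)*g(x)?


Cauchy product at x^5:
5*4
= 20

20


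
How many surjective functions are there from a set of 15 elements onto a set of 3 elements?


By inclusion-exclusion on which target elements are missed, the number of surjections from an n-set onto a k-set is
surj(n, k) = sum_{j=0}^{k} (-1)^j C(k, j) (k - j)^n.
Equivalently surj(n, k) = k! * S(n, k), where S(n, k) is the Stirling number of the second kind.
For n = 15, k = 3:
S(15, 3) = 2375101, so
surj = 3! * 2375101 = 6 * 2375101 = 14250606.

14250606


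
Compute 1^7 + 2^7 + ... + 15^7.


This power sum has a closed form given by Faulhaber's formula
sum_{k=1}^{m} k^p = (1 / (p + 1)) * sum_{j=0}^{p} C(p + 1, j) B_j m^(p + 1 - j),
but for small m direct computation is fastest:
1 + 128 + 2187 + 16384 + 78125 + 279936 + 823543 + 2097152 + 4782969 + 10000000 + 19487171 + 35831808 + 62748517 + 105413504 + 170859375 = 412420800.

412420800


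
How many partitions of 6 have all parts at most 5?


Using the generating function (1-x)^(-1)(1-x^2)^(-1)...(1-x^5)^(-1),
the coefficient of x^6 counts these restricted partitions.
Result = 10

10


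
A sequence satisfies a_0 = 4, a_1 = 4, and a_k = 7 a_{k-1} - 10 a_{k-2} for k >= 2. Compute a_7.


The characteristic equation is t^2 - 7 t + 10 = 0, with roots r_1 = 5 and r_2 = 2 (so c_1 = r_1 + r_2, c_2 = -r_1 r_2 as required).
One can use the closed form a_n = A r_1^n + B r_2^n, but direct iteration is more reliable:
a_0 = 4, a_1 = 4, a_2 = -12, a_3 = -124, a_4 = -748, a_5 = -3996, a_6 = -20492, a_7 = -103484.
So a_7 = -103484.

-103484


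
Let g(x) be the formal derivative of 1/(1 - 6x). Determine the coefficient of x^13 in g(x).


Differentiate termwise: d/dx sum_{k>=0} 6^k x^k = sum_{k>=1} k 6^k x^(k-1) = sum_{j>=0} (j+1) 6^(j+1) x^j.
Equivalently, d/dx [1/(1 - 6x)] = 6/(1 - 6x)^2.
For j = 13: 14 * 6^14 = 14 * 78364164096 = 1097098297344.

1097098297344


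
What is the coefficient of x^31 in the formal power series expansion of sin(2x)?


The Maclaurin series is sin(t) = sum_{k>=0} (-1)^k t^(2k+1) / (2k+1)!, so substituting t = 2x, only odd powers of x are nonzero, with coefficient of x^(2k+1) equal to (-1)^k 2^(2k+1) / (2k+1)!.
Write 31 = 2*15 + 1, giving the coefficient (-1)^15 * 2^31 / 31! = -2147483648/8222838654177922817725562880000000 = -32/122529844256906551386796875.

-32/122529844256906551386796875


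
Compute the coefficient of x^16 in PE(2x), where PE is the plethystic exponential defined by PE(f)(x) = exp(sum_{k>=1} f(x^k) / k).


With f(x) = 2x, the exponent is sum_{k>=1} 2 x^k / k = 2 * (-ln(1 - x)). Exponentiating:
PE(2x) = exp(-2 ln(1 - x)) = 1/(1 - x)^2.
By the negative binomial expansion, [x^n] 1/(1 - x)^2 = C(n + 1, 1).
For n = 16: C(17, 1) = 17.

17


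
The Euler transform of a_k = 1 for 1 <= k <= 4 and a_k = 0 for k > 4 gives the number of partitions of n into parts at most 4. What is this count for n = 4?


Partitions of 4 into parts at most 4:
Using generating function (1-x)^(-1)(1-x^2)^(-1)...(1-x^4)^(-1),
the coefficient of x^4 = 5

5


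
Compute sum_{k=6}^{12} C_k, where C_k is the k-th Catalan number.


C_6 through C_12: 132, 429, 1430, 4862, 16796, 58786, 208012
Sum = 132 + 429 + 1430 + 4862 + 16796 + 58786 + 208012
= 290447

290447


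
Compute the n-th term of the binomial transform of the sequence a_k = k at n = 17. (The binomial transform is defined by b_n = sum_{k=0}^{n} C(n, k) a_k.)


With a_k = k, b_n = sum_{k=0}^{n} C(n, k) k. Using k * C(n, k) = n * C(n-1, k-1) gives b_n = n * sum_{k>=1} C(n-1, k-1) = n * 2^(n-1).
For n = 17: 17 * 2^16 = 17 * 65536 = 1114112.

1114112


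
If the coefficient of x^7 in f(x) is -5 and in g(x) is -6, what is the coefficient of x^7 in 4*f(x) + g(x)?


Scalar multiplication scales coefficients: 4 * -5 = -20.
Then add the g coefficient: -20 + -6
= -26

-26


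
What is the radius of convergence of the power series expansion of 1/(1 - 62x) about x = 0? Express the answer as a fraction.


Expanding 1/(1 - 62x) = sum_{k>=0} 62^k x^k, the series converges when |62x| < 1, i.e., |x| < 1/62.
So the radius of convergence is 1/62 = 1/62.

1/62


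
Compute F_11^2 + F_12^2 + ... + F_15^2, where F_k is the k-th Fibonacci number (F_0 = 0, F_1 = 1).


There is a standard identity sum_{k=0}^{N} F_k^2 = F_N * F_{N+1} (proved inductively from the telescoping relation F_k^2 = F_k F_{k+1} - F_{k-1} F_k). Then
sum_{k=11}^{15} F_k^2 = F_15 F_16 - F_10 F_11.
Computing: F_15 = 610, F_16 = 987, F_10 = 55, F_11 = 89.
Sum = 610 * 987 - 55 * 89 = 597175.

597175


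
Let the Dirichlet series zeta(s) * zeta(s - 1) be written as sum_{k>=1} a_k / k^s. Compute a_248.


Convolution gives a_k = sum_{d | k} d * 1 = sum_{d | k} d = sigma(k), the sum of positive divisors of k.
For k = 248, the divisors are 1, 2, 4, 8, 31, 62, 124, 248, so
sigma(248) = 1 + 2 + 4 + 8 + 31 + 62 + 124 + 248 = 480.

480


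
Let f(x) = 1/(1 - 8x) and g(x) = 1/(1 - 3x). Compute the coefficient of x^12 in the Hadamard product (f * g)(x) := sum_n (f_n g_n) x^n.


f has coefficients f_k = 8^k and g has coefficients g_k = 3^k, so the Hadamard product has coefficient (f*g)_k = 8^k * 3^k = 24^k.
For k = 12: 24^12 = 36520347436056576.

36520347436056576


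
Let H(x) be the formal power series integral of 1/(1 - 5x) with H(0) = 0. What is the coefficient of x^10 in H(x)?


1/(1 - 5x) = sum_{k>=0} 5^k x^k. Integrating termwise with H(0) = 0:
H(x) = sum_{k>=0} 5^k x^(k+1) / (k+1) = sum_{m>=1} 5^(m-1) x^m / m.
For m = 10: 5^9/10 = 1953125/10 = 390625/2.

390625/2


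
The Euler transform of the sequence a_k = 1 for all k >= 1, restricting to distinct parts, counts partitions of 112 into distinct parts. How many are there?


Partitions of 112 into distinct parts can be computed via generating function.
Product (1+x)(1+x^2)(1+x^3)...
The coefficient of x^112 = 1177438

1177438


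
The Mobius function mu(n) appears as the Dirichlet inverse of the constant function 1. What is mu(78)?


78 = 2 * 3 * 13 (all distinct primes).
mu(78) = (-1)^3 = -1

-1


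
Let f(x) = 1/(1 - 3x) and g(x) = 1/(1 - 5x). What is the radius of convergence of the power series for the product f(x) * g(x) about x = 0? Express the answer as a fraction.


The radius of 1/(1 - 3x) is 1/3 (nearest singularity at x = 1/3), and the radius of 1/(1 - 5x) is 1/5.
The product f(x)*g(x) = 1/((1 - 3x)(1 - 5x)) has singularities at both 1/3 and 1/5, so its radius of convergence is the distance to the nearest one:
min(1/3, 1/5) = 1/5.

1/5


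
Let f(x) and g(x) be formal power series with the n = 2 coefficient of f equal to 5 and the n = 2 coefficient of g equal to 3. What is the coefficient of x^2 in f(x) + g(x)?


Addition of formal power series is termwise.
The coefficient of x^2 in f + g = 5 + 3
= 8

8


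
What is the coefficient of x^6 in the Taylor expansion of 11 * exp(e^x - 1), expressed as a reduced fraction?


exp(e^x - 1) = sum_{k>=0} Bell_k x^k / k!, where Bell_k is the k-th Bell number.
So the coefficient of x^6 is 11 * Bell_6 / 6!.
Computing: Bell_6 = 203 and 6! = 720, giving
11 * 203/720 = 2233/720.

2233/720


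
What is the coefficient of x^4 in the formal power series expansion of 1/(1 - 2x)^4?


The general identity 1/(1 - c x)^r = sum_{k>=0} c^k C(k + r - 1, r - 1) x^k follows by substituting y = c x into 1/(1 - y)^r = sum_{k>=0} C(k + r - 1, r - 1) y^k.
For c = 2, r = 4, k = 4:
2^4 * C(7, 3) = 16 * 35 = 560.

560


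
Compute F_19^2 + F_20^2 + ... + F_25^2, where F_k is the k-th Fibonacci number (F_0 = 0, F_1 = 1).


There is a standard identity sum_{k=0}^{N} F_k^2 = F_N * F_{N+1} (proved inductively from the telescoping relation F_k^2 = F_k F_{k+1} - F_{k-1} F_k). Then
sum_{k=19}^{25} F_k^2 = F_25 F_26 - F_18 F_19.
Computing: F_25 = 75025, F_26 = 121393, F_18 = 2584, F_19 = 4181.
Sum = 75025 * 121393 - 2584 * 4181 = 9096706121.

9096706121


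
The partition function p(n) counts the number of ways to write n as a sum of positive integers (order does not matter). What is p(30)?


Using the generating function prod_{k>=1} 1/(1-x^k), we compute p(30).
By dynamic programming over parts 1 through 30:
p(30) = 5604

5604


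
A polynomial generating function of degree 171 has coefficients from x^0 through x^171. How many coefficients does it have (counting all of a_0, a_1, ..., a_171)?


A polynomial of degree 171 takes the form a_0 + a_1 x + ... + a_171 x^171.
The number of coefficients is 171 + 1 = 172.

172


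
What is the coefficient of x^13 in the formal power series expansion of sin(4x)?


The Maclaurin series is sin(t) = sum_{k>=0} (-1)^k t^(2k+1) / (2k+1)!, so substituting t = 4x, only odd powers of x are nonzero, with coefficient of x^(2k+1) equal to (-1)^k 4^(2k+1) / (2k+1)!.
Write 13 = 2*6 + 1, giving the coefficient (-1)^6 * 4^13 / 13! = 67108864/6227020800 = 65536/6081075.

65536/6081075


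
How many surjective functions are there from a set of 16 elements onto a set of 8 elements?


By inclusion-exclusion on which target elements are missed, the number of surjections from an n-set onto a k-set is
surj(n, k) = sum_{j=0}^{k} (-1)^j C(k, j) (k - j)^n.
Equivalently surj(n, k) = k! * S(n, k), where S(n, k) is the Stirling number of the second kind.
For n = 16, k = 8:
S(16, 8) = 2141764053, so
surj = 8! * 2141764053 = 40320 * 2141764053 = 86355926616960.

86355926616960


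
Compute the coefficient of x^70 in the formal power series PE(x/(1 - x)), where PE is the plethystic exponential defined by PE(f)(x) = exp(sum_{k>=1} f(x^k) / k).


For f(x) = x/(1 - x) we have
sum_{k>=1} f(x^k) / k = sum_{k>=1} (1/k) * x^k / (1 - x^k) = sum_{k, m >= 1} x^(k m) / k,
which after exponentiating simplifies to
PE(x/(1 - x)) = prod_{k>=1} 1 / (1 - x^k).
This is the generating function for the partition function p(n), so the coefficient of x^70 is p(70).
Computing p(70) by dynamic programming over parts 1, 2, ..., 70: p(70) = 4087968.

4087968


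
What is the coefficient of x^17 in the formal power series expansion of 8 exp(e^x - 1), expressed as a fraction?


exp(e^x - 1) is the exponential generating function for the Bell numbers Bell_k: exp(e^x - 1) = sum_{k>=0} Bell_k x^k / k!.
So the coefficient of x^17 in 8 exp(e^x - 1) is 8 Bell_17 / 17!.
Computing: Bell_17 = 82864869804 and 17! = 355687428096000, giving
8 * 82864869804/355687428096000 = 255755771/137225088000.

255755771/137225088000


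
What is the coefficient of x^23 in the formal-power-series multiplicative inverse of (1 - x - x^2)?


Let the inverse be f(x) = sum_{k>=0} a_k x^k. From f(x) * (1 - x - x^2) = 1 and matching coefficients:
 x^0: a_0 = 1.
 x^1: a_1 - a_0 = 0, so a_1 = 1.
 x^k (k >= 2): a_k - a_{k-1} - a_{k-2} = 0, i.e. a_k = a_{k-1} + a_{k-2}.
This is the Fibonacci-type recurrence shifted so that a_0 = a_1 = 1.
Iterating: a_0=1, a_1=1, a_2=2, a_3=3, a_4=5, a_5=8, a_6=13, a_7=21, a_8=34, a_9=55, ...
a_23 = 46368.

46368


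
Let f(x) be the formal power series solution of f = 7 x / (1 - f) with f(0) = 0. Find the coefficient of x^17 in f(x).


Apply Lagrange inversion: f = 7 x * phi(f) with phi(t) = 1/(1 - t), so
[x^n] f = 7^n * (1/n) [t^(n-1)] phi(t)^n = 7^n * (1/n) [t^(n-1)] (1 - t)^(-n) = 7^n * (1/n) C(2n - 2, n - 1) = 7^n * C_{n-1}.
For n = 17: C_16 = C(32, 16) / 17 = 601080390/17 = 35357670.
With the 7^17 = 232630513987207 factor, the coefficient is 232630513987207 * 35357670 = 8225272945490049327690.

8225272945490049327690


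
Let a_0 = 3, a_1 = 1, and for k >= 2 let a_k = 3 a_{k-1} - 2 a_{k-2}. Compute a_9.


Iterating the recurrence forward:
a_0 = 3
a_1 = 1
a_2 = 3*1 - 2*3 = -3
a_3 = 3*-3 - 2*1 = -11
a_4 = 3*-11 - 2*-3 = -27
a_5 = 3*-27 - 2*-11 = -59
a_6 = 3*-59 - 2*-27 = -123
a_7 = 3*-123 - 2*-59 = -251
a_8 = 3*-251 - 2*-123 = -507
a_9 = 3*-507 - 2*-251 = -1019
So a_9 = -1019.

-1019


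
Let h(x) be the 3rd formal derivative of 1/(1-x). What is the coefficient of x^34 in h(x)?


Differentiating 3 times: d^3/dx^3 [1/(1-x)] = 3!/(1-x)^4.
The expansion 1/(1-x)^4 = sum_{k>=0} C(k+3, 3) x^k, so the coefficient of x^n in 3!/(1-x)^4 is 3! * C(n+3, 3).
For n = 34: 6 * C(37, 3) = 6 * 7770 = 46620

46620


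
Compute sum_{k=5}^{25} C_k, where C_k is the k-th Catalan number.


C_5 through C_25: 42, 132, 429, 1430, 4862, 16796, 58786, 208012, 742900, 2674440, 9694845, 35357670, 129644790, 477638700, 1767263190, 6564120420, 24466267020, 91482563640, 343059613650, 1289904147324, 4861946401452
Sum = 42 + 132 + 429 + 1430 + 4862 + 16796 + 58786 + 208012 + 742900 + 2674440 + 9694845 + 35357670 + 129644790 + 477638700 + 1767263190 + 6564120420 + 24466267020 + 91482563640 + 343059613650 + 1289904147324 + 4861946401452
= 6619846420530

6619846420530


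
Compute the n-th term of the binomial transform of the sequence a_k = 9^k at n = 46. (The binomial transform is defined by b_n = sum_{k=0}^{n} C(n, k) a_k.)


With a_k = 9^k, b_n = sum_{k=0}^{n} C(n, k) 9^k = (1 + 9)^n by the binomial theorem.
For n = 46: (1 + 9)^46 = 10^46 = 10000000000000000000000000000000000000000000000.

10000000000000000000000000000000000000000000000


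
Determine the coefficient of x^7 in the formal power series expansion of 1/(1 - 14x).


The geometric series identity gives 1/(1 - c x) = sum_{k>=0} c^k x^k, so the coefficient of x^k is c^k.
Here c = 14 and k = 7.
Computing: 14^7 = 105413504

105413504


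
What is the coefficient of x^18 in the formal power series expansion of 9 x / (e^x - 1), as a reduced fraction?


The exponential generating function for Bernoulli numbers is
x / (e^x - 1) = sum_{k>=0} B_k x^k / k!.
So the coefficient of x^18 in 9 x / (e^x - 1) is 9 B_18 / 18!.
Computing: B_18 = 43867/798, 18! = 6402373705728000, giving
9 * 43867/798 / 6402373705728000 = 43867/567677135241216000.

43867/567677135241216000


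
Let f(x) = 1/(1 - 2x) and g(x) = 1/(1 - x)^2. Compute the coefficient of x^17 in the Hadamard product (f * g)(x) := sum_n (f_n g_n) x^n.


f has coefficients f_k = 2^k. For g = 1/(1 - x)^2 the coefficient is g_k = C(k + 1, 1) = k + 1. The Hadamard coefficient is (f * g)_k = 2^k * (k + 1).
For k = 17: 2^17 * 18 = 131072 * 18 = 2359296.

2359296


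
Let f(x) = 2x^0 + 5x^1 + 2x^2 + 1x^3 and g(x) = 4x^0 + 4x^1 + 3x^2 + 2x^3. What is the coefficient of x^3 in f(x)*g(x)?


Cauchy product at x^3:
2*2 + 5*3 + 2*4 + 1*4
= 31

31


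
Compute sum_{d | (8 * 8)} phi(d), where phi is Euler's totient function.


First, 8 * 8 = 64. One classical identity is sum_{d | n} phi(d) = n (each k in [1, n] has a unique gcd with n, and among the k's with gcd(k, n) = n/d there are phi(d) of them). So the sum equals 64. We also verify directly:
Divisors of 64: 1, 2, 4, 8, 16, 32, 64.
phi values: 1, 1, 2, 4, 8, 16, 32.
Sum = 64.

64


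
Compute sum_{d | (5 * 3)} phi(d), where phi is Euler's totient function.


First, 5 * 3 = 15. One classical identity is sum_{d | n} phi(d) = n (each k in [1, n] has a unique gcd with n, and among the k's with gcd(k, n) = n/d there are phi(d) of them). So the sum equals 15. We also verify directly:
Divisors of 15: 1, 3, 5, 15.
phi values: 1, 2, 4, 8.
Sum = 15.

15


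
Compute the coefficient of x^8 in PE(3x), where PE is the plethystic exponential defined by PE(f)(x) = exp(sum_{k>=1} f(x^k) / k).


With f(x) = 3x, the exponent is sum_{k>=1} 3 x^k / k = 3 * (-ln(1 - x)). Exponentiating:
PE(3x) = exp(-3 ln(1 - x)) = 1/(1 - x)^3.
By the negative binomial expansion, [x^n] 1/(1 - x)^3 = C(n + 2, 2).
For n = 8: C(10, 2) = 45.

45


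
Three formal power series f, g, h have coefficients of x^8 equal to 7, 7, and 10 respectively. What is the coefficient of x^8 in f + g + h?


Series addition is componentwise:
7 + 7 + 10
= 24

24


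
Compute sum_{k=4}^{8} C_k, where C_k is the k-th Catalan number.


C_4 through C_8: 14, 42, 132, 429, 1430
Sum = 14 + 42 + 132 + 429 + 1430
= 2047

2047


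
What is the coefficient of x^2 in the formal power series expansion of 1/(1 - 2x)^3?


The general identity 1/(1 - c x)^r = sum_{k>=0} c^k C(k + r - 1, r - 1) x^k follows by substituting y = c x into 1/(1 - y)^r = sum_{k>=0} C(k + r - 1, r - 1) y^k.
For c = 2, r = 3, k = 2:
2^2 * C(4, 2) = 4 * 6 = 24.

24


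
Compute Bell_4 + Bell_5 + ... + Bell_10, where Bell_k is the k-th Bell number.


Recall Bell_k counts set partitions of a k-set (with Bell_0 = 1 by convention).
Bell_4 through Bell_10: 15, 52, 203, 877, 4140, 21147, 115975
Sum = 15 + 52 + 203 + 877 + 4140 + 21147 + 115975 = 142409.

142409


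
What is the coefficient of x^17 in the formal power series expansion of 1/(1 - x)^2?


The negative binomial / multiset identity is
1/(1 - x)^r = sum_{k>=0} C(k + r - 1, r - 1) x^k.
Here r = 2 and k = 17, so the coefficient is
C(17 + 1, 1) = C(18, 1)
= 18

18


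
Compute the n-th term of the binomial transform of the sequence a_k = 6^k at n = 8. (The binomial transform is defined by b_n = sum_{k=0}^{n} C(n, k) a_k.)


With a_k = 6^k, b_n = sum_{k=0}^{n} C(n, k) 6^k = (1 + 6)^n by the binomial theorem.
For n = 8: (1 + 6)^8 = 7^8 = 5764801.

5764801


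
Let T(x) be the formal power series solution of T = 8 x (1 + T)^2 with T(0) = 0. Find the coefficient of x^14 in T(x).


Apply the Lagrange inversion formula: if T = 8 x * phi(T) with phi(t) = (1 + t)^2, then [x^n] T = 8^n * (1/n) [t^(n-1)] phi(t)^n = 8^n * (1/n) [t^(n-1)] (1 + t)^(2n) = 8^n * (1/n) C(2n, n-1).
Using the identity C(2n, n-1) = C(2n, n) * n / (n+1), the unscaled factor equals C(2n, n) / (n+1) = C_n, the n-th Catalan number.
For n = 14: C_14 = C(28, 14) / 15 = 40116600/15 = 2674440.
With the 8^14 = 4398046511104 factor, the coefficient is 4398046511104 * 2674440 = 11762311511156981760.

11762311511156981760
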